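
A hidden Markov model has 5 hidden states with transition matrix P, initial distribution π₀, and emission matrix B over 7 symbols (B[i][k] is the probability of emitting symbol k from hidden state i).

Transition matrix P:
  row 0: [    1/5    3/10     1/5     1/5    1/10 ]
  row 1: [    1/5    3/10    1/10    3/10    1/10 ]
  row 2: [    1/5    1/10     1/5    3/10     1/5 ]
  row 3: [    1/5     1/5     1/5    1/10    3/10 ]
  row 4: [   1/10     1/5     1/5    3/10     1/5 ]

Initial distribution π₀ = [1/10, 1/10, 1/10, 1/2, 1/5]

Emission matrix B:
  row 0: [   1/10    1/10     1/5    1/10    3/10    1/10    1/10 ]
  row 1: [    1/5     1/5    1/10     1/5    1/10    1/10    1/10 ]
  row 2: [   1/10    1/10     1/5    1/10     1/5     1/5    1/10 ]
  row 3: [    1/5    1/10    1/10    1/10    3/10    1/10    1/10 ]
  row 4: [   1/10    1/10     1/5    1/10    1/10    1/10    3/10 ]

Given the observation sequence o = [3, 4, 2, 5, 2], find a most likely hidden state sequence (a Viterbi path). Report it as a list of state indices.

path = [3, 0, 2, 3, 4]

t=0: δ = [1.000e-02, 2.000e-02, 1.000e-02, 5.000e-02, 2.000e-02]  (obs o_0=3)
t=1: δ = [3.000e-03, 1.000e-03, 2.000e-03, 1.800e-03, 1.500e-03]  ψ = [3, 3, 3, 1, 3]  (obs o_1=4)
t=2: δ = [1.200e-04, 9.000e-05, 1.200e-04, 6.000e-05, 1.080e-04]  ψ = [0, 0, 0, 0, 3]  (obs o_2=2)
t=3: δ = [2.400e-06, 3.600e-06, 4.800e-06, 3.600e-06, 2.400e-06]  ψ = [0, 0, 0, 2, 2]  (obs o_3=5)
t=4: δ = [1.920e-07, 1.080e-07, 1.920e-07, 1.440e-07, 2.160e-07]  ψ = [2, 1, 2, 2, 3]  (obs o_4=2)
backtrack: best end state = 4; path = [3, 0, 2, 3, 4]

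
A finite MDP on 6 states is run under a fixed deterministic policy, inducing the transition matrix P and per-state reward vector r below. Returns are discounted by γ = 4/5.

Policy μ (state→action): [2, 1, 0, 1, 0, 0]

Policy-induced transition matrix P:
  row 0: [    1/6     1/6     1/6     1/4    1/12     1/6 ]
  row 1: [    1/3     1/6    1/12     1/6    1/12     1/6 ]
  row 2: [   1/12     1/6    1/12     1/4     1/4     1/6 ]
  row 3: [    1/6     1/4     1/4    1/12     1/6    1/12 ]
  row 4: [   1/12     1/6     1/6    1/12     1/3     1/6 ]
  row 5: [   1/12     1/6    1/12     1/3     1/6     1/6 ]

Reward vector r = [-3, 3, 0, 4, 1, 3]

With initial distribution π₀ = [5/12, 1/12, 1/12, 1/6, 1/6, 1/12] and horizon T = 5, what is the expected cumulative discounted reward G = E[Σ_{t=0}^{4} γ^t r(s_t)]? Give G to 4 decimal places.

t=0: π = [0.4167, 0.0833, 0.0833, 0.1667, 0.1667, 0.0833], E[r] = 0.0833, γ^t·E[r] = 0.083333, running G = 0.083333
t=1: π = [0.1528, 0.1806, 0.1597, 0.1944, 0.1597, 0.1528], E[r] = 1.4792, γ^t·E[r] = 1.183333, running G = 1.266667
t=2: π = [0.1574, 0.1829, 0.1418, 0.1887, 0.1788, 0.1505], E[r] = 1.4612, γ^t·E[r] = 0.935185, running G = 2.201852
t=3: π = [0.1579, 0.1824, 0.1428, 0.1861, 0.1799, 0.1509], E[r] = 1.4505, γ^t·E[r] = 0.742642, running G = 2.944494
t=4: π = [0.1576, 0.1822, 0.1425, 0.1864, 0.1802, 0.1512], E[r] = 1.4530, γ^t·E[r] = 0.595129, running G = 3.539623

G = 3.5396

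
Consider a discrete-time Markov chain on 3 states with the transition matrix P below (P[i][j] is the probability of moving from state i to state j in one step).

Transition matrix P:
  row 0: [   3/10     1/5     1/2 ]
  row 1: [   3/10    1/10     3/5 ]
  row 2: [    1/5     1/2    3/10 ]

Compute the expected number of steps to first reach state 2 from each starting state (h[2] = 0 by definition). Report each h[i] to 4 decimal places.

First-step conditioning: h[2] = 0; for i ≠ 2, h[i] = 1 + Σ_k P[i][k]·h[k].
  h[0] = 1 + 3/10·h[0] + 1/5·h[1]
  h[1] = 1 + 3/10·h[0] + 1/10·h[1]
Solving the 2×2 linear system over states ≠ 2 gives exactly h = [110/57, 100/57, 0] (h[2] = 0 is the target).

h = [1.9298, 1.7544, 0.0000]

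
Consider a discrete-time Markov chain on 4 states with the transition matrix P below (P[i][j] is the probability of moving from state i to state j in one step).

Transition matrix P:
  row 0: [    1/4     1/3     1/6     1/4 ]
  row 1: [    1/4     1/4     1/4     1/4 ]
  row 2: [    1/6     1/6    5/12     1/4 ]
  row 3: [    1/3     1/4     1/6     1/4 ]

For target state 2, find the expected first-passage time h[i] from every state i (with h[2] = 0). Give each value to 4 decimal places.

First-step conditioning: h[2] = 0; for i ≠ 2, h[i] = 1 + Σ_k P[i][k]·h[k].
  h[0] = 1 + 1/4·h[0] + 1/3·h[1] + 1/4·h[3]
  h[1] = 1 + 1/4·h[0] + 1/4·h[1] + 1/4·h[3]
  h[3] = 1 + 1/3·h[0] + 1/4·h[1] + 1/4·h[3]
Solving the 3×3 linear system over states ≠ 2 gives exactly h = [624/119, 576/119, 0, 628/119] (h[2] = 0 is the target).

h = [5.2437, 4.8403, 0.0000, 5.2773]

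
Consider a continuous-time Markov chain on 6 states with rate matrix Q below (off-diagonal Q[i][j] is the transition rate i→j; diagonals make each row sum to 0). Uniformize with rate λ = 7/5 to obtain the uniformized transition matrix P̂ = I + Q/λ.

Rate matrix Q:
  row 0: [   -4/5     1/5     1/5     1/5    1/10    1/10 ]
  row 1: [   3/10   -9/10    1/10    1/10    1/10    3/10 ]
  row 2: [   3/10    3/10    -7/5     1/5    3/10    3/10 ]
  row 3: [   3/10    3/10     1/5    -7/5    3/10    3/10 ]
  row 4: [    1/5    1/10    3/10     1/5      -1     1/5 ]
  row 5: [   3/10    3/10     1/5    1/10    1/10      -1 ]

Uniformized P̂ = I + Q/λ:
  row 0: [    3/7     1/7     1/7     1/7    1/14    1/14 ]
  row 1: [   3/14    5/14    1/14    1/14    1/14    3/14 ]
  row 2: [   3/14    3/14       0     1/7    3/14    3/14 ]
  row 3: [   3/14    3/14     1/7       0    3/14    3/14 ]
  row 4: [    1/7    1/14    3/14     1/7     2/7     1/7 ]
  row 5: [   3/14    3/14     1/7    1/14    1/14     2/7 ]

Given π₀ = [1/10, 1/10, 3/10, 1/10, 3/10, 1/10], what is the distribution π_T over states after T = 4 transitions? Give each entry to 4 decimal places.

t=0: π = [0.1000, 0.1000, 0.3000, 0.1000, 0.3000, 0.1000]
t=1: π = [0.2143, 0.1786, 0.1143, 0.1143, 0.1929, 0.1857]
t=2: π = [0.2464, 0.1969, 0.1276, 0.1005, 0.1454, 0.1832]
t=3: π = [0.2567, 0.2040, 0.1210, 0.1013, 0.1352, 0.1818]
t=4: π = [0.2596, 0.2058, 0.1207, 0.1008, 0.1322, 0.1809]

π = [0.2596, 0.2058, 0.1207, 0.1008, 0.1322, 0.1809]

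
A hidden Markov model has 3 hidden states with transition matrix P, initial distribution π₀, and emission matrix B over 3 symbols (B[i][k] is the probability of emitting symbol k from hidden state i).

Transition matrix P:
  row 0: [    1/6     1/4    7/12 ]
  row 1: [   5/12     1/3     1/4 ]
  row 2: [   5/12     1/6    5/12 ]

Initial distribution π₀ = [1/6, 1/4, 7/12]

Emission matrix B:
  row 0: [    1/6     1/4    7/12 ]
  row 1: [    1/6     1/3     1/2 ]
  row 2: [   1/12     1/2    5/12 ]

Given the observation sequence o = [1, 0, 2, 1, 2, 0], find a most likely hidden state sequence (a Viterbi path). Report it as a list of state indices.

path = [2, 0, 2, 2, 2, 0]

t=0: δ = [4.167e-02, 8.333e-02, 2.917e-01]  (obs o_0=1)
t=1: δ = [2.025e-02, 8.102e-03, 1.013e-02]  ψ = [2, 2, 2]  (obs o_1=0)
t=2: δ = [2.462e-03, 2.532e-03, 4.923e-03]  ψ = [2, 0, 0]  (obs o_2=2)
t=3: δ = [5.128e-04, 2.813e-04, 1.026e-03]  ψ = [2, 1, 2]  (obs o_3=1)
t=4: δ = [2.493e-04, 8.547e-05, 1.781e-04]  ψ = [2, 2, 2]  (obs o_4=2)
t=5: δ = [1.237e-05, 1.039e-05, 1.212e-05]  ψ = [2, 0, 0]  (obs o_5=0)
backtrack: best end state = 0; path = [2, 0, 2, 2, 2, 0]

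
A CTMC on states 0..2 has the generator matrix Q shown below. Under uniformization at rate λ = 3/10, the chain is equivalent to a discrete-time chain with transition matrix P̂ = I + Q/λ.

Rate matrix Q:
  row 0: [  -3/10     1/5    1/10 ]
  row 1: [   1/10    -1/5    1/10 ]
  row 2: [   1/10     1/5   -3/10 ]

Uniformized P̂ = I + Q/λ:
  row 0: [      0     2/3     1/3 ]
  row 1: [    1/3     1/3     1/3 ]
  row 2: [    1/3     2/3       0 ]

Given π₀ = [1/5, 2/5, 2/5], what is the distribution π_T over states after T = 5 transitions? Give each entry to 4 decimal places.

π = [0.2502, 0.5004, 0.2494]

t=0: π = [0.2000, 0.4000, 0.4000]
t=1: π = [0.2667, 0.5333, 0.2000]
t=2: π = [0.2444, 0.4889, 0.2667]
t=3: π = [0.2519, 0.5037, 0.2444]
t=4: π = [0.2494, 0.4988, 0.2519]
t=5: π = [0.2502, 0.5004, 0.2494]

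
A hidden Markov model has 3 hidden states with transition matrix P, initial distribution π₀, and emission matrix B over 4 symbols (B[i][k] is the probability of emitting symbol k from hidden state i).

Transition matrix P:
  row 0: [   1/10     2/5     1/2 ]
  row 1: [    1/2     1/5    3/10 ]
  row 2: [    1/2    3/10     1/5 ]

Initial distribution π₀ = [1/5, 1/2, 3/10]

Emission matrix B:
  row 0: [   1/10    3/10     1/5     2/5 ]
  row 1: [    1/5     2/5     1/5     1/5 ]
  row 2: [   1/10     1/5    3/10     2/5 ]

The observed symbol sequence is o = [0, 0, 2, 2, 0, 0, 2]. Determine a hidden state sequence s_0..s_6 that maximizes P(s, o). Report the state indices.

t=0: δ = [2.000e-02, 1.000e-01, 3.000e-02]  (obs o_0=0)
t=1: δ = [5.000e-03, 4.000e-03, 3.000e-03]  ψ = [1, 1, 1]  (obs o_1=0)
t=2: δ = [4.000e-04, 4.000e-04, 7.500e-04]  ψ = [1, 0, 0]  (obs o_2=2)
t=3: δ = [7.500e-05, 4.500e-05, 6.000e-05]  ψ = [2, 2, 0]  (obs o_3=2)
t=4: δ = [3.000e-06, 6.000e-06, 3.750e-06]  ψ = [2, 0, 0]  (obs o_4=0)
t=5: δ = [3.000e-07, 2.400e-07, 1.800e-07]  ψ = [1, 0, 1]  (obs o_5=0)
t=6: δ = [2.400e-08, 2.400e-08, 4.500e-08]  ψ = [1, 0, 0]  (obs o_6=2)
backtrack: best end state = 2; path = [1, 0, 2, 0, 1, 0, 2]

path = [1, 0, 2, 0, 1, 0, 2]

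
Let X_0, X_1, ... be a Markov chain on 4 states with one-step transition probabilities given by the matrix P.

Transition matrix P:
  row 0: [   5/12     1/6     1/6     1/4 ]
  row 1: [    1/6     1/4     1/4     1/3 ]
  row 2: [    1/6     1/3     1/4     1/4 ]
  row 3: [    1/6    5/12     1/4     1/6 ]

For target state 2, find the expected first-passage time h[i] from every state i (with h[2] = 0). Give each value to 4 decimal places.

First-step conditioning: h[2] = 0; for i ≠ 2, h[i] = 1 + Σ_k P[i][k]·h[k].
  h[0] = 1 + 5/12·h[0] + 1/6·h[1] + 1/4·h[3]
  h[1] = 1 + 1/6·h[0] + 1/4·h[1] + 1/3·h[3]
  h[3] = 1 + 1/6·h[0] + 5/12·h[1] + 1/6·h[3]
Solving the 3×3 linear system over states ≠ 2 gives exactly h = [24/5, 108/25, 0, 108/25] (h[2] = 0 is the target).

h = [4.8000, 4.3200, 0.0000, 4.3200]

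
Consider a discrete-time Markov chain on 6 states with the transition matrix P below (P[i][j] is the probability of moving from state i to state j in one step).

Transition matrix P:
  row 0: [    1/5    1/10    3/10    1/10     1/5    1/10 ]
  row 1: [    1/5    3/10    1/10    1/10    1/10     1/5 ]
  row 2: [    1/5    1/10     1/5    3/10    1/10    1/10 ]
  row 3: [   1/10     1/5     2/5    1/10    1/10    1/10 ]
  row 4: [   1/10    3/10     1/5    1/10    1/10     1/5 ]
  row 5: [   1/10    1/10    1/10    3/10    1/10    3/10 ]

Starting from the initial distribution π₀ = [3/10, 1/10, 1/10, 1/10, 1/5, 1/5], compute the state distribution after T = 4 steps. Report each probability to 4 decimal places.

π = [0.1547, 0.1758, 0.2167, 0.1758, 0.1154, 0.1615]

t=0: π = [0.3000, 0.1000, 0.1000, 0.1000, 0.2000, 0.2000]
t=1: π = [0.1500, 0.1700, 0.2200, 0.1600, 0.1300, 0.1700]
t=2: π = [0.1540, 0.1760, 0.2130, 0.1780, 0.1150, 0.1640]
t=3: π = [0.1543, 0.1760, 0.2170, 0.1754, 0.1154, 0.1619]
t=4: π = [0.1547, 0.1758, 0.2167, 0.1758, 0.1154, 0.1615]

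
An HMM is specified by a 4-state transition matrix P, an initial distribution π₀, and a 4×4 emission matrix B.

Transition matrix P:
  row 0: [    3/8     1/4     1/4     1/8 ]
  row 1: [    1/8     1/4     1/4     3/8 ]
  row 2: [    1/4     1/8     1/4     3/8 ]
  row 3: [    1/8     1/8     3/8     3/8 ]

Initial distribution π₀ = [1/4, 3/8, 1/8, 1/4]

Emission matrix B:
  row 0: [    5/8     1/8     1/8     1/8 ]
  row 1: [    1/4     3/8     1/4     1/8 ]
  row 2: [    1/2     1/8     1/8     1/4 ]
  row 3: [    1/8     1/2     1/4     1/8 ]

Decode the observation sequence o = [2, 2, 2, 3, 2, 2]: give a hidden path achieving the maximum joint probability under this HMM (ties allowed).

path = [1, 3, 3, 2, 3, 3]

t=0: δ = [3.125e-02, 9.375e-02, 1.562e-02, 6.250e-02]  (obs o_0=2)
t=1: δ = [1.465e-03, 5.859e-03, 2.930e-03, 8.789e-03]  ψ = [0, 1, 1, 1]  (obs o_1=2)
t=2: δ = [1.373e-04, 3.662e-04, 4.120e-04, 8.240e-04]  ψ = [3, 1, 3, 3]  (obs o_2=2)
t=3: δ = [1.287e-05, 1.287e-05, 7.725e-05, 3.862e-05]  ψ = [2, 3, 3, 3]  (obs o_3=3)
t=4: δ = [2.414e-06, 2.414e-06, 2.414e-06, 7.242e-06]  ψ = [2, 2, 2, 2]  (obs o_4=2)
t=5: δ = [1.132e-07, 2.263e-07, 3.395e-07, 6.789e-07]  ψ = [0, 3, 3, 3]  (obs o_5=2)
backtrack: best end state = 3; path = [1, 3, 3, 2, 3, 3]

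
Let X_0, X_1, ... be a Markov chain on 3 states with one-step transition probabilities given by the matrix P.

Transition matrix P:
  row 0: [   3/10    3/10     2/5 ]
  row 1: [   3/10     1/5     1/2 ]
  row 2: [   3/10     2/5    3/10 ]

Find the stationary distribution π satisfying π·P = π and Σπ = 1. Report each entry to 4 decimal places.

Balance equations π_j = Σ_i π_i·P[i][j]:
  π_0 = 3/10·π_0 + 3/10·π_1 + 3/10·π_2
  π_1 = 3/10·π_0 + 1/5·π_1 + 2/5·π_2
  normalize: π_0 + π_1 + π_2 = 1
Solving the linear system gives exactly π = [3/10, 37/120, 47/120].

π = [0.3000, 0.3083, 0.3917]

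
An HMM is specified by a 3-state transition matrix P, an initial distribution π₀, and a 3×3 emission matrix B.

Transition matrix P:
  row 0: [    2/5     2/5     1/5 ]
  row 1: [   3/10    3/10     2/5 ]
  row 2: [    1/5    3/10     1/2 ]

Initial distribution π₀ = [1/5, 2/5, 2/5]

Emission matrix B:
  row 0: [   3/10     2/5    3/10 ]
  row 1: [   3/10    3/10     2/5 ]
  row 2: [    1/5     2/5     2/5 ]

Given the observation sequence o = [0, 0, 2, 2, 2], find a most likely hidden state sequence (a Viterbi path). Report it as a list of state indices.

path = [1, 2, 2, 2, 2]

t=0: δ = [6.000e-02, 1.200e-01, 8.000e-02]  (obs o_0=0)
t=1: δ = [1.080e-02, 1.080e-02, 9.600e-03]  ψ = [1, 1, 1]  (obs o_1=0)
t=2: δ = [1.296e-03, 1.728e-03, 1.920e-03]  ψ = [0, 0, 2]  (obs o_2=2)
t=3: δ = [1.555e-04, 2.304e-04, 3.840e-04]  ψ = [0, 2, 2]  (obs o_3=2)
t=4: δ = [2.304e-05, 4.608e-05, 7.680e-05]  ψ = [2, 2, 2]  (obs o_4=2)
backtrack: best end state = 2; path = [1, 2, 2, 2, 2]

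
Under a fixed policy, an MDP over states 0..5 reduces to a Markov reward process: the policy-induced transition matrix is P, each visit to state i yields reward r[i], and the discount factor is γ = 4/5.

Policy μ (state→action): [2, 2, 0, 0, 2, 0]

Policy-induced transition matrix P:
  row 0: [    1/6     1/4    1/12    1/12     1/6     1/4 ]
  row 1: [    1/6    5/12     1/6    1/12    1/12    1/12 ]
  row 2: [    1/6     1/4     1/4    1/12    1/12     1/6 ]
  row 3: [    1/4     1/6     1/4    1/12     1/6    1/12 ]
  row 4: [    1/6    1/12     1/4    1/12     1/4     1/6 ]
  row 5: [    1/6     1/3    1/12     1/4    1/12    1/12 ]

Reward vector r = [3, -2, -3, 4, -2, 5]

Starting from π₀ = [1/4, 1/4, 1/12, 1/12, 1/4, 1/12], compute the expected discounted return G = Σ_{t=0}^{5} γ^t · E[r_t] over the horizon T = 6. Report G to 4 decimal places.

G = 1.1217

t=0: π = [0.2500, 0.2500, 0.0833, 0.0833, 0.2500, 0.0833], E[r] = 0.2500, γ^t·E[r] = 0.250000, running G = 0.250000
t=1: π = [0.1736, 0.2500, 0.1736, 0.0972, 0.1528, 0.1528], E[r] = 0.3472, γ^t·E[r] = 0.277778, running G = 0.527778
t=2: π = [0.1748, 0.2708, 0.1748, 0.1088, 0.1314, 0.1395], E[r] = 0.3281, γ^t·E[r] = 0.210000, running G = 0.737778
t=3: π = [0.1757, 0.2758, 0.1751, 0.1066, 0.1289, 0.1380], E[r] = 0.3089, γ^t·E[r] = 0.158148, running G = 0.895926
t=4: π = [0.1755, 0.2771, 0.1747, 0.1063, 0.1283, 0.1379], E[r] = 0.3066, γ^t·E[r] = 0.125592, running G = 1.021518
t=5: π = [0.1755, 0.2774, 0.1747, 0.1063, 0.1282, 0.1378], E[r] = 0.3059, γ^t·E[r] = 0.100223, running G = 1.121741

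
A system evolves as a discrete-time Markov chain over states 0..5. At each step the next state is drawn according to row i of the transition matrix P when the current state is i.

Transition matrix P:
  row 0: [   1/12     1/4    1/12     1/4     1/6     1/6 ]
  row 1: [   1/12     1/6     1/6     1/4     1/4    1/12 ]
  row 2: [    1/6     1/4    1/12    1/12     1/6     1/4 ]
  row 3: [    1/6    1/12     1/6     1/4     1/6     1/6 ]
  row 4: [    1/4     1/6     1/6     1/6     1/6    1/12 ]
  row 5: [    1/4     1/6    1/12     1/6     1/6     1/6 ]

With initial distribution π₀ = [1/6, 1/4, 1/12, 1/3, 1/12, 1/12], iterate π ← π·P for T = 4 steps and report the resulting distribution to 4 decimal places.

t=0: π = [0.1667, 0.2500, 0.0833, 0.3333, 0.0833, 0.0833]
t=1: π = [0.1458, 0.1597, 0.1389, 0.2222, 0.1875, 0.1458]
t=2: π = [0.1690, 0.1719, 0.1308, 0.1991, 0.1800, 0.1493]
t=3: π = [0.1657, 0.1751, 0.1292, 0.2008, 0.1810, 0.1482]
t=4: π = [0.1657, 0.1745, 0.1297, 0.2010, 0.1813, 0.1478]

π = [0.1657, 0.1745, 0.1297, 0.2010, 0.1813, 0.1478]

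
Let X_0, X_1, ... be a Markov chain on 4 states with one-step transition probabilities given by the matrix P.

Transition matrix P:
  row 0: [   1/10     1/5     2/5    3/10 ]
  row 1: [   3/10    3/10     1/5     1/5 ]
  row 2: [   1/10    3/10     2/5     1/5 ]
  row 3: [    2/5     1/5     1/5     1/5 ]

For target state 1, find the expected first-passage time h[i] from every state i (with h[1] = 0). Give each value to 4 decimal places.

h = [4.2520, 0.0000, 3.8189, 4.3307]

First-step conditioning: h[1] = 0; for i ≠ 1, h[i] = 1 + Σ_k P[i][k]·h[k].
  h[0] = 1 + 1/10·h[0] + 2/5·h[2] + 3/10·h[3]
  h[2] = 1 + 1/10·h[0] + 2/5·h[2] + 1/5·h[3]
  h[3] = 1 + 2/5·h[0] + 1/5·h[2] + 1/5·h[3]
Solving the 3×3 linear system over states ≠ 1 gives exactly h = [540/127, 0, 485/127, 550/127] (h[1] = 0 is the target).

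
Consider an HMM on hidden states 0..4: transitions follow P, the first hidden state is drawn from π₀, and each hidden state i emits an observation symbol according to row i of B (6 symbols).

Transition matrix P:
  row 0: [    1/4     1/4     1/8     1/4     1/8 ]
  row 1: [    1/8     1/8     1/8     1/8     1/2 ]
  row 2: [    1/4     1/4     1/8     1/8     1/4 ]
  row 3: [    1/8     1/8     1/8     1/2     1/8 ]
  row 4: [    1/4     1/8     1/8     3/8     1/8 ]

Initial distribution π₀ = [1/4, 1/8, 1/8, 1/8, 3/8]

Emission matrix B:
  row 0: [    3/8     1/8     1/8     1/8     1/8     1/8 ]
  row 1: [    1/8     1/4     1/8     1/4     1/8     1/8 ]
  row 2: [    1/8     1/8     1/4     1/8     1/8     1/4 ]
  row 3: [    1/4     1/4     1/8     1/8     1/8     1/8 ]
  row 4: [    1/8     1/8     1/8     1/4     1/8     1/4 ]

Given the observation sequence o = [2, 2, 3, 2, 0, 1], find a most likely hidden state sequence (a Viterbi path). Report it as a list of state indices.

t=0: δ = [3.125e-02, 1.562e-02, 3.125e-02, 1.562e-02, 4.688e-02]  (obs o_0=2)
t=1: δ = [1.465e-03, 9.766e-04, 1.465e-03, 2.197e-03, 9.766e-04]  ψ = [4, 0, 4, 4, 1]  (obs o_1=2)
t=2: δ = [4.578e-05, 9.155e-05, 3.433e-05, 1.373e-04, 1.221e-04]  ψ = [0, 0, 3, 3, 1]  (obs o_2=3)
t=3: δ = [3.815e-06, 2.146e-06, 4.292e-06, 8.583e-06, 5.722e-06]  ψ = [4, 3, 3, 3, 1]  (obs o_3=2)
t=4: δ = [5.364e-07, 1.341e-07, 1.341e-07, 1.073e-06, 1.341e-07]  ψ = [4, 2, 3, 3, 1]  (obs o_4=0)
t=5: δ = [1.676e-08, 3.353e-08, 1.676e-08, 1.341e-07, 1.676e-08]  ψ = [0, 0, 3, 3, 3]  (obs o_5=1)
backtrack: best end state = 3; path = [4, 3, 3, 3, 3, 3]

path = [4, 3, 3, 3, 3, 3]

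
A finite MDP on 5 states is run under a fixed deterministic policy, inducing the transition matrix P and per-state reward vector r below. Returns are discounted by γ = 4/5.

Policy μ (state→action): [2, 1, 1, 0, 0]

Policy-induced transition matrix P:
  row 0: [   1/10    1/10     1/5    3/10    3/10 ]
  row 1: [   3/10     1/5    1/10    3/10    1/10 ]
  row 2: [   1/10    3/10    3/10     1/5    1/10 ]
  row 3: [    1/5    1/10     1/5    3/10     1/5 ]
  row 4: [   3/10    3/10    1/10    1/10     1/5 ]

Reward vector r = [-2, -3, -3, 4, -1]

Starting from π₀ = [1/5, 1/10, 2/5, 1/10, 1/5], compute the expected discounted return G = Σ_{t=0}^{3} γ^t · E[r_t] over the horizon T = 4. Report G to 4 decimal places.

G = -3.2929

t=0: π = [0.2000, 0.1000, 0.4000, 0.1000, 0.2000], E[r] = -1.7000, γ^t·E[r] = -1.700000, running G = -1.700000
t=1: π = [0.1700, 0.2300, 0.2100, 0.2200, 0.1700], E[r] = -0.9500, γ^t·E[r] = -0.760000, running G = -2.460000
t=2: π = [0.2020, 0.1990, 0.1810, 0.2450, 0.1730], E[r] = -0.7370, γ^t·E[r] = -0.471680, running G = -2.931680
t=3: π = [0.1989, 0.1907, 0.1809, 0.2473, 0.1822], E[r] = -0.7056, γ^t·E[r] = -0.361267, running G = -3.292947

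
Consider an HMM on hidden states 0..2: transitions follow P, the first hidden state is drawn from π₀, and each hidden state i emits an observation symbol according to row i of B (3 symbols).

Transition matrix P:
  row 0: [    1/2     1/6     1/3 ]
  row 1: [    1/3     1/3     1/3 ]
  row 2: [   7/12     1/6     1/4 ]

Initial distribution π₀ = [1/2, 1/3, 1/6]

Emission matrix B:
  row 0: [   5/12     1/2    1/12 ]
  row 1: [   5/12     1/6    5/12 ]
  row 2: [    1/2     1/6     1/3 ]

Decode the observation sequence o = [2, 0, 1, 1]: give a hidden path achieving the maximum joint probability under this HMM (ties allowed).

path = [1, 2, 0, 0]

t=0: δ = [4.167e-02, 1.389e-01, 5.556e-02]  (obs o_0=2)
t=1: δ = [1.929e-02, 1.929e-02, 2.315e-02]  ψ = [1, 1, 1]  (obs o_1=0)
t=2: δ = [6.752e-03, 1.072e-03, 1.072e-03]  ψ = [2, 1, 0]  (obs o_2=1)
t=3: δ = [1.688e-03, 1.875e-04, 3.751e-04]  ψ = [0, 0, 0]  (obs o_3=1)
backtrack: best end state = 0; path = [1, 2, 0, 0]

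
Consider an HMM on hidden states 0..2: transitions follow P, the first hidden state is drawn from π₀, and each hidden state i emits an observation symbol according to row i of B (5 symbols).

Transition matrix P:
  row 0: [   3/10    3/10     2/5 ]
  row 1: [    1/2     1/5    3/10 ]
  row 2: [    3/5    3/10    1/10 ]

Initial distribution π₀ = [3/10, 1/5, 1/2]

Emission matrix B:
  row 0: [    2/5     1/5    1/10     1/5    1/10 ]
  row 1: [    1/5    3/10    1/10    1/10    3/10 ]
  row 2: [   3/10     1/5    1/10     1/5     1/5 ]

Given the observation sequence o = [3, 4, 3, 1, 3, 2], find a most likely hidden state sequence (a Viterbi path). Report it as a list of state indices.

t=0: δ = [6.000e-02, 2.000e-02, 1.000e-01]  (obs o_0=3)
t=1: δ = [6.000e-03, 9.000e-03, 4.800e-03]  ψ = [2, 2, 0]  (obs o_1=4)
t=2: δ = [9.000e-04, 1.800e-04, 5.400e-04]  ψ = [1, 0, 1]  (obs o_2=3)
t=3: δ = [6.480e-05, 8.100e-05, 7.200e-05]  ψ = [2, 0, 0]  (obs o_3=1)
t=4: δ = [8.640e-06, 2.160e-06, 5.184e-06]  ψ = [2, 2, 0]  (obs o_4=3)
t=5: δ = [3.110e-07, 2.592e-07, 3.456e-07]  ψ = [2, 0, 0]  (obs o_5=2)
backtrack: best end state = 2; path = [2, 1, 0, 2, 0, 2]

path = [2, 1, 0, 2, 0, 2]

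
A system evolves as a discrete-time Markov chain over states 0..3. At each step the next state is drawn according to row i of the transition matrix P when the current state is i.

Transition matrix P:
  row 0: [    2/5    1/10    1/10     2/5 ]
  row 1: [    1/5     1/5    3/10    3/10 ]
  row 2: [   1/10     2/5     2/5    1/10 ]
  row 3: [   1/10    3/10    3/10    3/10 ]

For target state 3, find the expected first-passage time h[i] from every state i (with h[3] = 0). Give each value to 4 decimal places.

h = [3.0811, 3.7838, 4.7027, 0.0000]

First-step conditioning: h[3] = 0; for i ≠ 3, h[i] = 1 + Σ_k P[i][k]·h[k].
  h[0] = 1 + 2/5·h[0] + 1/10·h[1] + 1/10·h[2]
  h[1] = 1 + 1/5·h[0] + 1/5·h[1] + 3/10·h[2]
  h[2] = 1 + 1/10·h[0] + 2/5·h[1] + 2/5·h[2]
Solving the 3×3 linear system over states ≠ 3 gives exactly h = [114/37, 140/37, 174/37, 0] (h[3] = 0 is the target).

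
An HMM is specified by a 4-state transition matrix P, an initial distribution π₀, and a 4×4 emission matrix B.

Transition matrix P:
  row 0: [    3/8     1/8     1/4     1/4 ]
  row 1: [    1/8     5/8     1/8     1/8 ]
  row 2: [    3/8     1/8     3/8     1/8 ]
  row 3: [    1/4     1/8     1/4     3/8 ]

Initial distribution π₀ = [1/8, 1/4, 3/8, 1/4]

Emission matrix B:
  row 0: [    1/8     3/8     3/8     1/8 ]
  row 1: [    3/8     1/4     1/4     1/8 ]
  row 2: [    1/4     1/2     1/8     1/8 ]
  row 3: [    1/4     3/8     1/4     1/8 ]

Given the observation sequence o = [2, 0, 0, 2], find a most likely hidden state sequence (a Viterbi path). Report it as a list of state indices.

t=0: δ = [4.688e-02, 6.250e-02, 4.688e-02, 6.250e-02]  (obs o_0=2)
t=1: δ = [2.197e-03, 1.465e-02, 4.395e-03, 5.859e-03]  ψ = [0, 1, 2, 3]  (obs o_1=0)
t=2: δ = [2.289e-04, 3.433e-03, 4.578e-04, 5.493e-04]  ψ = [1, 1, 1, 3]  (obs o_2=0)
t=3: δ = [1.609e-04, 5.364e-04, 5.364e-05, 1.073e-04]  ψ = [1, 1, 1, 1]  (obs o_3=2)
backtrack: best end state = 1; path = [1, 1, 1, 1]

path = [1, 1, 1, 1]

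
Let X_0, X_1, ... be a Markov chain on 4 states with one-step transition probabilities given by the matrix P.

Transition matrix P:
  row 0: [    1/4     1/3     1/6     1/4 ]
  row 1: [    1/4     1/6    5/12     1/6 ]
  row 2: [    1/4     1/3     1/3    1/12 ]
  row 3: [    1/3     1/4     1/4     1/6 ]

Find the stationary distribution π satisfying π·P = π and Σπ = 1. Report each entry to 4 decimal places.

Balance equations π_j = Σ_i π_i·P[i][j]:
  π_0 = 1/4·π_0 + 1/4·π_1 + 1/4·π_2 + 1/3·π_3
  π_1 = 1/3·π_0 + 1/6·π_1 + 1/3·π_2 + 1/4·π_3
  π_2 = 1/6·π_0 + 5/12·π_1 + 1/3·π_2 + 1/4·π_3
  normalize: π_0 + π_1 + π_2 + π_3 = 1
Solving the linear system gives exactly π = [483/1832, 251/916, 547/1832, 75/458].

π = [0.2636, 0.2740, 0.2986, 0.1638]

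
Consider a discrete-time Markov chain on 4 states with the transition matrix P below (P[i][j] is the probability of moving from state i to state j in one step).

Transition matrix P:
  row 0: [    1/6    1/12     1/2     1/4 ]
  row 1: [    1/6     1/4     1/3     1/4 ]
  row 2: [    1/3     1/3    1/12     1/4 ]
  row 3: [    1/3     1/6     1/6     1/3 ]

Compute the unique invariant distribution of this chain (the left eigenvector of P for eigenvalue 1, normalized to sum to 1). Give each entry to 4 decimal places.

π = [0.2562, 0.2066, 0.2645, 0.2727]

Balance equations π_j = Σ_i π_i·P[i][j]:
  π_0 = 1/6·π_0 + 1/6·π_1 + 1/3·π_2 + 1/3·π_3
  π_1 = 1/12·π_0 + 1/4·π_1 + 1/3·π_2 + 1/6·π_3
  π_2 = 1/2·π_0 + 1/3·π_1 + 1/12·π_2 + 1/6·π_3
  normalize: π_0 + π_1 + π_2 + π_3 = 1
Solving the linear system gives exactly π = [31/121, 25/121, 32/121, 3/11].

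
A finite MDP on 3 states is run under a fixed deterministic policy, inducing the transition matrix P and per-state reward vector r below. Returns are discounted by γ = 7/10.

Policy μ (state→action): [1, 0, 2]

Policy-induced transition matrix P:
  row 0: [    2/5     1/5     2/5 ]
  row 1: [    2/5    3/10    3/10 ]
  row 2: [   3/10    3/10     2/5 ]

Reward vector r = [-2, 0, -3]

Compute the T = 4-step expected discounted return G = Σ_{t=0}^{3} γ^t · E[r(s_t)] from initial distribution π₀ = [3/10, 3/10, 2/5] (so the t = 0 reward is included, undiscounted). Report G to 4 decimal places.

t=0: π = [0.3000, 0.3000, 0.4000], E[r] = -1.8000, γ^t·E[r] = -1.800000, running G = -1.800000
t=1: π = [0.3600, 0.2700, 0.3700], E[r] = -1.8300, γ^t·E[r] = -1.281000, running G = -3.081000
t=2: π = [0.3630, 0.2640, 0.3730], E[r] = -1.8450, γ^t·E[r] = -0.904050, running G = -3.985050
t=3: π = [0.3627, 0.2637, 0.3736], E[r] = -1.8462, γ^t·E[r] = -0.633247, running G = -4.618297

G = -4.6183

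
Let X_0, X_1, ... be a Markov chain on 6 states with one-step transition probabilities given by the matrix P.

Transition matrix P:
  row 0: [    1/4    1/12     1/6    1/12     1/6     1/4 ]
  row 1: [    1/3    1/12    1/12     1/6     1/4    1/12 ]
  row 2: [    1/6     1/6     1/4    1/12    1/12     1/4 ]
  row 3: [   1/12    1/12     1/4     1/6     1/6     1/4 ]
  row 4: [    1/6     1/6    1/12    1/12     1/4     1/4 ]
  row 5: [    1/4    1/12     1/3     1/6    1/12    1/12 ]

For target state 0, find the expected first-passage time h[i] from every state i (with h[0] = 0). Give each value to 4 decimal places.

First-step conditioning: h[0] = 0; for i ≠ 0, h[i] = 1 + Σ_k P[i][k]·h[k].
  h[1] = 1 + 1/12·h[1] + 1/12·h[2] + 1/6·h[3] + 1/4·h[4] + 1/12·h[5]
  h[2] = 1 + 1/6·h[1] + 1/4·h[2] + 1/12·h[3] + 1/12·h[4] + 1/4·h[5]
  h[3] = 1 + 1/12·h[1] + 1/4·h[2] + 1/6·h[3] + 1/6·h[4] + 1/4·h[5]
  h[4] = 1 + 1/6·h[1] + 1/12·h[2] + 1/12·h[3] + 1/4·h[4] + 1/4·h[5]
  h[5] = 1 + 1/12·h[1] + 1/3·h[2] + 1/6·h[3] + 1/12·h[4] + 1/12·h[5]
Solving the 5×5 linear system over states ≠ 0 gives exactly h = [0, 3436/775, 3984/775, 4396/775, 3984/775, 3768/775] (h[0] = 0 is the target).

h = [0.0000, 4.4335, 5.1406, 5.6723, 5.1406, 4.8619]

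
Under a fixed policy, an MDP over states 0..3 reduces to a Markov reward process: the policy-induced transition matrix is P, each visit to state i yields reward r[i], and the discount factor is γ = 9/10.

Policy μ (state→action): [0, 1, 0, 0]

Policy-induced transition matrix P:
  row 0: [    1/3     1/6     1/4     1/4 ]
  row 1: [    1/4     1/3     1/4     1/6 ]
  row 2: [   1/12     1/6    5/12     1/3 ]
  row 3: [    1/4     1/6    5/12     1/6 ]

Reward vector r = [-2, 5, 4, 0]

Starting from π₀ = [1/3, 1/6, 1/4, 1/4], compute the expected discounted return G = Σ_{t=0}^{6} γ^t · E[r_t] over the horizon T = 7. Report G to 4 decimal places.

G = 9.3402

t=0: π = [0.3333, 0.1667, 0.2500, 0.2500], E[r] = 1.1667, γ^t·E[r] = 1.166667, running G = 1.166667
t=1: π = [0.2361, 0.1944, 0.3333, 0.2361], E[r] = 1.8333, γ^t·E[r] = 1.650000, running G = 2.816667
t=2: π = [0.2141, 0.1991, 0.3449, 0.2419], E[r] = 1.9468, γ^t·E[r] = 1.576875, running G = 4.393542
t=3: π = [0.2104, 0.1998, 0.3478, 0.2420], E[r] = 1.9697, γ^t·E[r] = 1.435922, running G = 5.829464
t=4: π = [0.2096, 0.2000, 0.3483, 0.2422], E[r] = 1.9739, γ^t·E[r] = 1.295104, running G = 7.124567
t=5: π = [0.2094, 0.2000, 0.3484, 0.2422], E[r] = 1.9748, γ^t·E[r] = 1.166095, running G = 8.290663
t=6: π = [0.2094, 0.2000, 0.3484, 0.2422], E[r] = 1.9750, γ^t·E[r] = 1.049574, running G = 9.340236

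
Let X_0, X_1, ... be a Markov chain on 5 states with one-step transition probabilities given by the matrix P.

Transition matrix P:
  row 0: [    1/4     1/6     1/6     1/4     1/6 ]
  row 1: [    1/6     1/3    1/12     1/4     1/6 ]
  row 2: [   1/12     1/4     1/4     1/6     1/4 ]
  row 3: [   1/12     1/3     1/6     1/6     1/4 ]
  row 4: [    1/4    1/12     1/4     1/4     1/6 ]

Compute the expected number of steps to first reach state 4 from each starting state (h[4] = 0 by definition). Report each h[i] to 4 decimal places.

h = [5.0488, 5.0908, 4.6283, 4.6669, 0.0000]

First-step conditioning: h[4] = 0; for i ≠ 4, h[i] = 1 + Σ_k P[i][k]·h[k].
  h[0] = 1 + 1/4·h[0] + 1/6·h[1] + 1/6·h[2] + 1/4·h[3]
  h[1] = 1 + 1/6·h[0] + 1/3·h[1] + 1/12·h[2] + 1/4·h[3]
  h[2] = 1 + 1/12·h[0] + 1/4·h[1] + 1/4·h[2] + 1/6·h[3]
  h[3] = 1 + 1/12·h[0] + 1/3·h[1] + 1/6·h[2] + 1/6·h[3]
Solving the 4×4 linear system over states ≠ 4 gives exactly h = [17292/3425, 17436/3425, 15852/3425, 15984/3425, 0] (h[4] = 0 is the target).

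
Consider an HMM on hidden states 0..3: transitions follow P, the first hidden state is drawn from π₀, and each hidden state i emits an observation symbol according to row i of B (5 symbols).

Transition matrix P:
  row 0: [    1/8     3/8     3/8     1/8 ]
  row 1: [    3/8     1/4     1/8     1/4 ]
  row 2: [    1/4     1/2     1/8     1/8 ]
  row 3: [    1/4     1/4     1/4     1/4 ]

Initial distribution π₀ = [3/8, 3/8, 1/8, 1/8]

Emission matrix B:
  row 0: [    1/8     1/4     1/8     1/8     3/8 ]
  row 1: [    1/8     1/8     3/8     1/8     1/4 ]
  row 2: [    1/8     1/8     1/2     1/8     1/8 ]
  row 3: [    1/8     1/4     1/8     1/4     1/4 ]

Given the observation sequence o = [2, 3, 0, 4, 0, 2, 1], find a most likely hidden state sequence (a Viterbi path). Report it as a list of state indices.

t=0: δ = [4.688e-02, 1.406e-01, 6.250e-02, 1.562e-02]  (obs o_0=2)
t=1: δ = [6.592e-03, 4.395e-03, 2.197e-03, 8.789e-03]  ψ = [1, 1, 0, 1]  (obs o_1=3)
t=2: δ = [2.747e-04, 3.090e-04, 3.090e-04, 2.747e-04]  ψ = [3, 0, 0, 3]  (obs o_2=0)
t=3: δ = [4.345e-05, 3.862e-05, 1.287e-05, 1.931e-05]  ψ = [1, 2, 0, 1]  (obs o_3=4)
t=4: δ = [1.810e-06, 2.037e-06, 2.037e-06, 1.207e-06]  ψ = [1, 0, 0, 1]  (obs o_4=0)
t=5: δ = [9.548e-08, 3.819e-07, 3.395e-07, 6.365e-08]  ψ = [1, 2, 0, 1]  (obs o_5=2)
t=6: δ = [3.580e-08, 2.122e-08, 5.967e-09, 2.387e-08]  ψ = [1, 2, 1, 1]  (obs o_6=1)
backtrack: best end state = 0; path = [1, 0, 1, 0, 2, 1, 0]

path = [1, 0, 1, 0, 2, 1, 0]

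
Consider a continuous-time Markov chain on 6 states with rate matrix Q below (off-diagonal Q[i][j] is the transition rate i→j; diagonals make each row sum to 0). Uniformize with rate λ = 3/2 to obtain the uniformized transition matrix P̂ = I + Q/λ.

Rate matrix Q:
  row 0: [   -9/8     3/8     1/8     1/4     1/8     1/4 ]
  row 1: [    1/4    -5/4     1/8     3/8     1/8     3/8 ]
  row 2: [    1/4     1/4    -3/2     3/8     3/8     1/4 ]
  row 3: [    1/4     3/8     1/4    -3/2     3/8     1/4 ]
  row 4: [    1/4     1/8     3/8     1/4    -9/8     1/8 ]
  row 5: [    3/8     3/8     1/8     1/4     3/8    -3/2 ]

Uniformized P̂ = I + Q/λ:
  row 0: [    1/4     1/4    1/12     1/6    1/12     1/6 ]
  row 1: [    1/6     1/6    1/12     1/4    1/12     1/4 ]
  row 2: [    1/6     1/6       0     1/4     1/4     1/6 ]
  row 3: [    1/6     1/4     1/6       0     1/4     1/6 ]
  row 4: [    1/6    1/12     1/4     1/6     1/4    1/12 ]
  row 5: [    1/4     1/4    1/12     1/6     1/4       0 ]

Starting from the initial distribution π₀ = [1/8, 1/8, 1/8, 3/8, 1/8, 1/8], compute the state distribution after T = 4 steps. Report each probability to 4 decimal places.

π = [0.1948, 0.1929, 0.1181, 0.1655, 0.1852, 0.1434]

t=0: π = [0.1250, 0.1250, 0.1250, 0.3750, 0.1250, 0.1250]
t=1: π = [0.1875, 0.2083, 0.1250, 0.1250, 0.2083, 0.1458]
t=2: π = [0.1944, 0.1875, 0.1181, 0.1736, 0.1840, 0.1424]
t=3: π = [0.1947, 0.1939, 0.1186, 0.1632, 0.1863, 0.1432]
t=4: π = [0.1948, 0.1929, 0.1181, 0.1655, 0.1852, 0.1434]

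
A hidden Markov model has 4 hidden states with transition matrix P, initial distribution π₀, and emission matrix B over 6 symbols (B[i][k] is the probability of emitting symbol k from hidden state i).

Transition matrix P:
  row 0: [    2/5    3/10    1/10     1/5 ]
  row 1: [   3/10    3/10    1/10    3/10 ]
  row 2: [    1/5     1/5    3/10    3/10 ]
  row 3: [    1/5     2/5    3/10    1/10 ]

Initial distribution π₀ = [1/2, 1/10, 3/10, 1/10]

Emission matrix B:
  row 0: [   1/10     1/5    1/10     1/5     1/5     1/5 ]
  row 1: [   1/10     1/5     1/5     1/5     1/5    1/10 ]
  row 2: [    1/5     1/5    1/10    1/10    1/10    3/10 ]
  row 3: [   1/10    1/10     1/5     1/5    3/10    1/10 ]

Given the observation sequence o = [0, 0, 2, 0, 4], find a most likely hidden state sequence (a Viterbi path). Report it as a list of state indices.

t=0: δ = [5.000e-02, 1.000e-02, 6.000e-02, 1.000e-02]  (obs o_0=0)
t=1: δ = [2.000e-03, 1.500e-03, 3.600e-03, 1.800e-03]  ψ = [0, 0, 2, 2]  (obs o_1=0)
t=2: δ = [8.000e-05, 1.440e-04, 1.080e-04, 2.160e-04]  ψ = [0, 2, 2, 2]  (obs o_2=2)
t=3: δ = [4.320e-06, 8.640e-06, 1.296e-05, 4.320e-06]  ψ = [1, 3, 3, 1]  (obs o_3=0)
t=4: δ = [5.184e-07, 5.184e-07, 3.888e-07, 1.166e-06]  ψ = [1, 1, 2, 2]  (obs o_4=4)
backtrack: best end state = 3; path = [2, 2, 3, 2, 3]

path = [2, 2, 3, 2, 3]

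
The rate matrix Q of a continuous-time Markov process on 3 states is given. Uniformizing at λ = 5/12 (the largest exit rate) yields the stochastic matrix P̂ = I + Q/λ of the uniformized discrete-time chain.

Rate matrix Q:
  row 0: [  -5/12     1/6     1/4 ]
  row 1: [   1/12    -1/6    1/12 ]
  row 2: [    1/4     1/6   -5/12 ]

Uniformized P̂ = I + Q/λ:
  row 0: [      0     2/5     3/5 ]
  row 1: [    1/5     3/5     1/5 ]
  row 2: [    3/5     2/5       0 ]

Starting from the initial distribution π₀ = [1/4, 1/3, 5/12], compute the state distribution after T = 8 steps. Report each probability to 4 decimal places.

π = [0.2486, 0.5000, 0.2514]

t=0: π = [0.2500, 0.3333, 0.4167]
t=1: π = [0.3167, 0.4667, 0.2167]
t=2: π = [0.2233, 0.4933, 0.2833]
t=3: π = [0.2687, 0.4987, 0.2327]
t=4: π = [0.2393, 0.4997, 0.2609]
t=5: π = [0.2565, 0.4999, 0.2435]
t=6: π = [0.2461, 0.5000, 0.2539]
t=7: π = [0.2523, 0.5000, 0.2477]
t=8: π = [0.2486, 0.5000, 0.2514]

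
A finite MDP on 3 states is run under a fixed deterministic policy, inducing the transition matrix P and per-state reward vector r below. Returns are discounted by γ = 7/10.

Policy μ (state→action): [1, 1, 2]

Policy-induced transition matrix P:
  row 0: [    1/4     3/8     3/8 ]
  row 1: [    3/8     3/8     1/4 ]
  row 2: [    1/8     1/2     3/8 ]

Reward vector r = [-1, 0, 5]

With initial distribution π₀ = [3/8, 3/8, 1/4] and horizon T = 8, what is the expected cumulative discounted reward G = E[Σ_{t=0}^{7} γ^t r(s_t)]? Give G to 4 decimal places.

t=0: π = [0.3750, 0.3750, 0.2500], E[r] = 0.8750, γ^t·E[r] = 0.875000, running G = 0.875000
t=1: π = [0.2656, 0.4063, 0.3281], E[r] = 1.3750, γ^t·E[r] = 0.962500, running G = 1.837500
t=2: π = [0.2598, 0.4160, 0.3242], E[r] = 1.3613, γ^t·E[r] = 0.667051, running G = 2.504551
t=3: π = [0.2615, 0.4155, 0.3230], E[r] = 1.3535, γ^t·E[r] = 0.464256, running G = 2.968807
t=4: π = [0.2616, 0.4154, 0.3231], E[r] = 1.3537, γ^t·E[r] = 0.325030, running G = 3.293837
t=5: π = [0.2615, 0.4154, 0.3231], E[r] = 1.3539, γ^t·E[r] = 0.227542, running G = 3.521379
t=6: π = [0.2615, 0.4154, 0.3231], E[r] = 1.3538, γ^t·E[r] = 0.159279, running G = 3.680658
t=7: π = [0.2615, 0.4154, 0.3231], E[r] = 1.3538, γ^t·E[r] = 0.111495, running G = 3.792153

G = 3.7922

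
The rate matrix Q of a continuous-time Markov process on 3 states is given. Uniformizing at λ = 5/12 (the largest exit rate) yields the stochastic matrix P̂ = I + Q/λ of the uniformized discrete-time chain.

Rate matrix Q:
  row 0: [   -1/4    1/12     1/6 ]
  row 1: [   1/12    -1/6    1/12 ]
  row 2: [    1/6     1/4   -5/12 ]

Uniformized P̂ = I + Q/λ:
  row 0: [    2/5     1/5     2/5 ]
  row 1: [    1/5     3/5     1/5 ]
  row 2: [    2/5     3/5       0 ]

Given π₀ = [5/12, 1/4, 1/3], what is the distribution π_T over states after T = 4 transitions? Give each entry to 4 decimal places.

t=0: π = [0.4167, 0.2500, 0.3333]
t=1: π = [0.3500, 0.4333, 0.2167]
t=2: π = [0.3133, 0.4600, 0.2267]
t=3: π = [0.3080, 0.4747, 0.2173]
t=4: π = [0.3051, 0.4768, 0.2181]

π = [0.3051, 0.4768, 0.2181]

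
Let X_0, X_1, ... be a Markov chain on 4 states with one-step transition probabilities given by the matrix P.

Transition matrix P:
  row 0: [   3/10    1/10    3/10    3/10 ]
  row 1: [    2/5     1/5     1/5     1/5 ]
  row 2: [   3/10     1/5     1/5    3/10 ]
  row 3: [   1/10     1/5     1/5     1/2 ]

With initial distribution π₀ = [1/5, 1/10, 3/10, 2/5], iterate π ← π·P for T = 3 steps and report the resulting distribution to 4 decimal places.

π = [0.2465, 0.1756, 0.2244, 0.3535]

t=0: π = [0.2000, 0.1000, 0.3000, 0.4000]
t=1: π = [0.2300, 0.1800, 0.2200, 0.3700]
t=2: π = [0.2440, 0.1770, 0.2230, 0.3560]
t=3: π = [0.2465, 0.1756, 0.2244, 0.3535]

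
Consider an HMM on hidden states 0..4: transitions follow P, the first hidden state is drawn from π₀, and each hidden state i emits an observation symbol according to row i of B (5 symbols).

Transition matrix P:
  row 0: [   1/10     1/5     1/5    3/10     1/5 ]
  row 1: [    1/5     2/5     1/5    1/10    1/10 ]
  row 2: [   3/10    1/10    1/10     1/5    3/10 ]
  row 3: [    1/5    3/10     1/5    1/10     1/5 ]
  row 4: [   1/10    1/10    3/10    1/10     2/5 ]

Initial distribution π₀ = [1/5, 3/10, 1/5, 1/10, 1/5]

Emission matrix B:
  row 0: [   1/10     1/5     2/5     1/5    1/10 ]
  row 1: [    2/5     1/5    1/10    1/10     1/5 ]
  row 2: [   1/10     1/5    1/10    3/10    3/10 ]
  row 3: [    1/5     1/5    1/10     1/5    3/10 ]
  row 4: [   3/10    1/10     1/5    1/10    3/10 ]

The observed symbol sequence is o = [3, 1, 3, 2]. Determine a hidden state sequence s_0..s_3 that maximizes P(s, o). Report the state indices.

path = [2, 0, 2, 0]

t=0: δ = [4.000e-02, 3.000e-02, 6.000e-02, 2.000e-02, 2.000e-02]  (obs o_0=3)
t=1: δ = [3.600e-03, 2.400e-03, 1.600e-03, 2.400e-03, 1.800e-03]  ψ = [2, 1, 0, 0, 2]  (obs o_1=1)
t=2: δ = [9.600e-05, 9.600e-05, 2.160e-04, 2.160e-04, 7.200e-05]  ψ = [1, 1, 0, 0, 0]  (obs o_2=3)
t=3: δ = [2.592e-05, 6.480e-06, 4.320e-06, 4.320e-06, 1.296e-05]  ψ = [2, 3, 3, 2, 2]  (obs o_3=2)
backtrack: best end state = 0; path = [2, 0, 2, 0]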